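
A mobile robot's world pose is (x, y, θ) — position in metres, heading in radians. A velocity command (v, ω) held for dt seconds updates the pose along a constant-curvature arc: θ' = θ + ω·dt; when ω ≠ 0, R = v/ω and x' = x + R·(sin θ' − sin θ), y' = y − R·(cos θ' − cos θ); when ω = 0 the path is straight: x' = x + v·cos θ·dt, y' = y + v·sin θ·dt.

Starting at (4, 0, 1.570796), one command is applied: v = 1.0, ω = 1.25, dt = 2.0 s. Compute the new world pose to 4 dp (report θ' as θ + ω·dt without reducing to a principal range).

θ' = 1.5708 + 1.25·2.0 = 4.0708
R = v/ω = 1.0/1.25 = 0.8000
x' = 4 + 0.8000·(sin 4.0708 − sin 1.5708) = 2.5591
y' = 0 − 0.8000·(cos 4.0708 − cos 1.5708) = 0.4788

(2.5591, 0.4788, 4.0708)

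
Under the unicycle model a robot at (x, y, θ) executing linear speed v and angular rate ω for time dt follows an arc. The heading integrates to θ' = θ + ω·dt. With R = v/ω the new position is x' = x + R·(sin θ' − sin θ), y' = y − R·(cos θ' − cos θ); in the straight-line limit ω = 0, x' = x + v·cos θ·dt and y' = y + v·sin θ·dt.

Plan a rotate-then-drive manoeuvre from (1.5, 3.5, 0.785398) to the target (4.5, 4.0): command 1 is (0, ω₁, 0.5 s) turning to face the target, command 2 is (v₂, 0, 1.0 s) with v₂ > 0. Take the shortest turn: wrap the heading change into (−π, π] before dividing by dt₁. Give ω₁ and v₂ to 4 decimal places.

heading to target = atan2(4−3.5, 4.5−1.5) = 0.1651
Δθ = wrap(0.1651 − 0.7854) = -0.6202; ω₁ = Δθ/dt₁ = -1.2405
distance = √((4.5−1.5)² + (4−3.5)²) = 3.0414; v₂ = distance/dt₂ = 3.0414

ω₁ = -1.2405, v₂ = 3.0414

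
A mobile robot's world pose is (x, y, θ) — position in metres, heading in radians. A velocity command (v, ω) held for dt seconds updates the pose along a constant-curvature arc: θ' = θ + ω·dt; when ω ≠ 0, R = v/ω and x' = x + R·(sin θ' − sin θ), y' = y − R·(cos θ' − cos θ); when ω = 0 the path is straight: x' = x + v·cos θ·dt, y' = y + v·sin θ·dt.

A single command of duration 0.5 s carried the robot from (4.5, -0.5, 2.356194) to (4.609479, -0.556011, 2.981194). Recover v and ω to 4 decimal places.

Δθ = 2.981194 − 2.356194 = 0.625000
ω = Δθ/dt = 0.625000/0.5 = 1.2500
R = Δx/(sin θ' − sin θ) = -0.2000
v = R·ω = -0.2000·1.2500 = -0.2500

v = -0.2500, ω = 1.2500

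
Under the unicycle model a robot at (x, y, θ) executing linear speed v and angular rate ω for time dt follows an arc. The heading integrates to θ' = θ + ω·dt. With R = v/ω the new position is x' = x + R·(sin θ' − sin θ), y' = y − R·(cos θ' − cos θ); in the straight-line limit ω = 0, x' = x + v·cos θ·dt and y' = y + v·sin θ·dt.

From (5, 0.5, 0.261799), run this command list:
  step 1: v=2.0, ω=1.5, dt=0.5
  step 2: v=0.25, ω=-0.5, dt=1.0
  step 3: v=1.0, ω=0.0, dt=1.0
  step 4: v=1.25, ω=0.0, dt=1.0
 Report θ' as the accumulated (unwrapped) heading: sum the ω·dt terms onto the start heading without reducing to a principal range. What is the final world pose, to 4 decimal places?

(7.9260, 2.3535, 0.5118)

step 1: θ'=1.0118 (R=1.3333) → pose (5.7853, 1.0808, 1.0118)
step 2: θ'=0.5118 (R=-0.5000) → pose (5.9643, 1.2516, 0.5118)
step 3: θ'=0.5118 (straight) → pose (6.8362, 1.7413, 0.5118)
step 4: θ'=0.5118 (straight) → pose (7.9260, 2.3535, 0.5118)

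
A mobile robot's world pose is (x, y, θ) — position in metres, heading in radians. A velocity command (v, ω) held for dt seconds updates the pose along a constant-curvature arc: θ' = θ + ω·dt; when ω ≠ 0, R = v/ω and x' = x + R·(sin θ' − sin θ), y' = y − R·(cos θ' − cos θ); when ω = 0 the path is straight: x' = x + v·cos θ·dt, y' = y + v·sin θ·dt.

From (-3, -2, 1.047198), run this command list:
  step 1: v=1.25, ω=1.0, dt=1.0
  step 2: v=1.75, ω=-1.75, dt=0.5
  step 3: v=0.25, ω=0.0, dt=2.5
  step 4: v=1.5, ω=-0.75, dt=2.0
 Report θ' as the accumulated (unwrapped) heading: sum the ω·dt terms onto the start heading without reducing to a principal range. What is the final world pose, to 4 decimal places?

(-0.2750, 1.7382, -0.3278)

step 1: θ'=2.0472 (R=1.2500) → pose (-2.9717, -0.8018, 2.0472)
step 2: θ'=1.1722 (R=-1.0000) → pose (-3.0047, 0.0449, 1.1722)
step 3: θ'=1.1722 (straight) → pose (-2.7621, 0.6209, 1.1722)
step 4: θ'=-0.3278 (R=-2.0000) → pose (-0.2750, 1.7382, -0.3278)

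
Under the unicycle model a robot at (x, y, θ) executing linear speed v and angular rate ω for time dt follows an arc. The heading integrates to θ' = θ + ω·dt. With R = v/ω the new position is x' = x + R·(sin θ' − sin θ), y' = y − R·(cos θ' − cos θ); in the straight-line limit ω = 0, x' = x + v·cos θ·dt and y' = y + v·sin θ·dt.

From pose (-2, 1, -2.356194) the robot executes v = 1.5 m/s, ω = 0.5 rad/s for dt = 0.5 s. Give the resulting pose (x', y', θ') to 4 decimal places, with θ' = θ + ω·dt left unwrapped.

(-2.4589, 0.4092, -2.1062)

θ' = -2.3562 + 0.5·0.5 = -2.1062
R = v/ω = 1.5/0.5 = 3.0000
x' = -2 + 3.0000·(sin -2.1062 − sin -2.3562) = -2.4589
y' = 1 − 3.0000·(cos -2.1062 − cos -2.3562) = 0.4092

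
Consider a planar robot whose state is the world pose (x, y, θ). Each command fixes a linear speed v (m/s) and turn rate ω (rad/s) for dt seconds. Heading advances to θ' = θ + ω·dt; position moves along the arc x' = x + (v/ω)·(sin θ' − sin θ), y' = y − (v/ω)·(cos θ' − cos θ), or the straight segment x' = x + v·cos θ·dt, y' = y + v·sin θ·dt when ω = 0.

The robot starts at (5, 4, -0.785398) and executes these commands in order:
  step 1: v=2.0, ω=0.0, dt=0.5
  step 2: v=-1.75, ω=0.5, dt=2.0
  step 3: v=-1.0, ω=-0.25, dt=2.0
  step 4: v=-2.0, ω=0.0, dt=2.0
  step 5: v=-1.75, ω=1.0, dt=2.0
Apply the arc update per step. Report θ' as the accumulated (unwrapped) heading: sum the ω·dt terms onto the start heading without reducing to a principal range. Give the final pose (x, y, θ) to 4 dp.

step 1: θ'=-0.7854 (straight) → pose (5.7071, 3.2929, -0.7854)
step 2: θ'=0.2146 (R=-3.5000) → pose (2.4869, 4.2377, 0.2146)
step 3: θ'=-0.2854 (R=4.0000) → pose (0.5089, 4.3078, -0.2854)
step 4: θ'=-0.2854 (straight) → pose (-3.3293, 5.4339, -0.2854)
step 5: θ'=1.7146 (R=-1.7500) → pose (-5.5539, 3.5039, 1.7146)

(-5.5539, 3.5039, 1.7146)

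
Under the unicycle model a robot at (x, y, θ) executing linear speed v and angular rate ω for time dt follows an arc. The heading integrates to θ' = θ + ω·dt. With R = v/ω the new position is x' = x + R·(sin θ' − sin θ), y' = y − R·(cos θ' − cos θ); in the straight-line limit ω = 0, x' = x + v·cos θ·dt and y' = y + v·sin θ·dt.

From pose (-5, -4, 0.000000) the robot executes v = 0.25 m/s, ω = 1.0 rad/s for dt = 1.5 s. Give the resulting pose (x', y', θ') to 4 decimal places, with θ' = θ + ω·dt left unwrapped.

θ' = 0.0000 + 1.0·1.5 = 1.5000
R = v/ω = 0.25/1.0 = 0.2500
x' = -5 + 0.2500·(sin 1.5000 − sin 0.0000) = -4.7506
y' = -4 − 0.2500·(cos 1.5000 − cos 0.0000) = -3.7677

(-4.7506, -3.7677, 1.5000)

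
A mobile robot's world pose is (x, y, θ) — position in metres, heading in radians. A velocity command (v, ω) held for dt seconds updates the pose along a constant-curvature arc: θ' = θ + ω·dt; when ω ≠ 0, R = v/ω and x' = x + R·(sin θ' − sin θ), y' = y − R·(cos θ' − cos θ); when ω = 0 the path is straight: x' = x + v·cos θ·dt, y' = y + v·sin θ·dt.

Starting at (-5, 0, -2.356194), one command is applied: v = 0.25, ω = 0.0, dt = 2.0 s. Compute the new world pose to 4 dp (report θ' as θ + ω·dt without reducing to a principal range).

(-5.3536, -0.3536, -2.3562)

θ' = -2.3562 + 0.0·2.0 = -2.3562
ω = 0 → straight: x' = -5 + 0.25·cos(-2.3562)·2.0 = -5.3536
y' = 0 + 0.25·sin(-2.3562)·2.0 = -0.3536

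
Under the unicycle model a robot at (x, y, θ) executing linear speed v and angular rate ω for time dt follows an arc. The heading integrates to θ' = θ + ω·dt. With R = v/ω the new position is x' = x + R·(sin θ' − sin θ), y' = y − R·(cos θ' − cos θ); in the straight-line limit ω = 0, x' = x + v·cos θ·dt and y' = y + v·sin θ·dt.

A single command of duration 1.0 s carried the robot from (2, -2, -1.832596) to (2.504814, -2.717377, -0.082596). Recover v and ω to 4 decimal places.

Δθ = -0.082596 − -1.832596 = 1.750000
ω = Δθ/dt = 1.750000/1.0 = 1.7500
R = −Δy/(cos θ' − cos θ) = 0.5714
v = R·ω = 0.5714·1.7500 = 1.0000

v = 1.0000, ω = 1.7500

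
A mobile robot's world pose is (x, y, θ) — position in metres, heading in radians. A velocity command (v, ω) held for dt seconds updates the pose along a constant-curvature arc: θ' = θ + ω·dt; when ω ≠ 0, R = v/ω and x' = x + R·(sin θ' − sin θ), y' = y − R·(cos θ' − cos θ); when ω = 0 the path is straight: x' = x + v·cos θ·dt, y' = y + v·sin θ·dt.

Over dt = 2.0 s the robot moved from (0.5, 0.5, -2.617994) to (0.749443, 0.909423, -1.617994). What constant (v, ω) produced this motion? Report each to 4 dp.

Δθ = -1.617994 − -2.617994 = 1.000000
ω = Δθ/dt = 1.000000/2.0 = 0.5000
R = −Δy/(cos θ' − cos θ) = -0.5000
v = R·ω = -0.5000·0.5000 = -0.2500

v = -0.2500, ω = 0.5000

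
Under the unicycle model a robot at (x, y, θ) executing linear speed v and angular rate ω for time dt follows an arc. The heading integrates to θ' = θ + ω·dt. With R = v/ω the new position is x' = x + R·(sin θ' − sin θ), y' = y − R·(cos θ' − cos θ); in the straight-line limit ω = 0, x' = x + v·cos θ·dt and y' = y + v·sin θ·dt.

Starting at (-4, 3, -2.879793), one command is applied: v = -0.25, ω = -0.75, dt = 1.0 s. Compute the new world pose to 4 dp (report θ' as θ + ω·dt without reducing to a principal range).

θ' = -2.8798 + -0.75·1.0 = -3.6298
R = v/ω = -0.25/-0.75 = 0.3333
x' = -4 + 0.3333·(sin -3.6298 − sin -2.8798) = -3.7574
y' = 3 − 0.3333·(cos -3.6298 − cos -2.8798) = 2.9724

(-3.7574, 2.9724, -3.6298)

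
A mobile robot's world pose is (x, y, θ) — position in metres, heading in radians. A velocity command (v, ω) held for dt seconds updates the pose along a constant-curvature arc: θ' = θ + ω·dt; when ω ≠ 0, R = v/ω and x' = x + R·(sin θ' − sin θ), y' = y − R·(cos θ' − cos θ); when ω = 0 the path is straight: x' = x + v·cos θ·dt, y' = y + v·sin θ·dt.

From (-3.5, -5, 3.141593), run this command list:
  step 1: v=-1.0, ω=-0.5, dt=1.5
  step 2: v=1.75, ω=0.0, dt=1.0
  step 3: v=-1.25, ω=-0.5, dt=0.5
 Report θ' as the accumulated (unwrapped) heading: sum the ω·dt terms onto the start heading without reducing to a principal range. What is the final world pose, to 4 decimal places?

step 1: θ'=2.3916 (R=2.0000) → pose (-2.1367, -5.5366, 2.3916)
step 2: θ'=2.3916 (straight) → pose (-3.4172, -4.3438, 2.3916)
step 3: θ'=2.1416 (R=2.5000) → pose (-3.0176, -4.8222, 2.1416)

(-3.0176, -4.8222, 2.1416)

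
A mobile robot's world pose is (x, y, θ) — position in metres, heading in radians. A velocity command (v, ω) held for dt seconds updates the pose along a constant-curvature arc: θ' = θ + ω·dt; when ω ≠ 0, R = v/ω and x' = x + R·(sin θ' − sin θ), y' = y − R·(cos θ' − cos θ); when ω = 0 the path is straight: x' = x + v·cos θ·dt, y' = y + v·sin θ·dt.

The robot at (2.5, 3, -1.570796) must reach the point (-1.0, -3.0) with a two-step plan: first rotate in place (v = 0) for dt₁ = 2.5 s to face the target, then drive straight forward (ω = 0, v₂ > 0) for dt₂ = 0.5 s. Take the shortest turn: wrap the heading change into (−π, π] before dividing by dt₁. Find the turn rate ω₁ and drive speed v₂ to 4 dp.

ω₁ = -0.2112, v₂ = 13.8924

heading to target = atan2(-3−3, -1−2.5) = -2.0989
Δθ = wrap(-2.0989 − -1.5708) = -0.5281; ω₁ = Δθ/dt₁ = -0.2112
distance = √((-1−2.5)² + (-3−3)²) = 6.9462; v₂ = distance/dt₂ = 13.8924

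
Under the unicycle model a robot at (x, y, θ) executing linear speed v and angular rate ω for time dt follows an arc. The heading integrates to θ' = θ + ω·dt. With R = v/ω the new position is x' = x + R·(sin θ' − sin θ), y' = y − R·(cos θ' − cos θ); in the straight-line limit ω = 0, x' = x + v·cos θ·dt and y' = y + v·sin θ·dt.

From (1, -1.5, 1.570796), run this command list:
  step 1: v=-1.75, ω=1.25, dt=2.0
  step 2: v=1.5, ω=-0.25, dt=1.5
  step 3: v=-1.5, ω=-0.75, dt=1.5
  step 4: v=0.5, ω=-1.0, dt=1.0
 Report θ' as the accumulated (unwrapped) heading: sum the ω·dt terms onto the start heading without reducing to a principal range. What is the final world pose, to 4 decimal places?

step 1: θ'=4.0708 (R=-1.4000) → pose (3.5216, -2.3379, 4.0708)
step 2: θ'=3.6958 (R=-6.0000) → pose (1.8723, -3.8489, 3.6958)
step 3: θ'=2.5708 (R=2.0000) → pose (4.0055, -3.8666, 2.5708)
step 4: θ'=1.5708 (R=-0.5000) → pose (3.7756, -3.4459, 1.5708)

(3.7756, -3.4459, 1.5708)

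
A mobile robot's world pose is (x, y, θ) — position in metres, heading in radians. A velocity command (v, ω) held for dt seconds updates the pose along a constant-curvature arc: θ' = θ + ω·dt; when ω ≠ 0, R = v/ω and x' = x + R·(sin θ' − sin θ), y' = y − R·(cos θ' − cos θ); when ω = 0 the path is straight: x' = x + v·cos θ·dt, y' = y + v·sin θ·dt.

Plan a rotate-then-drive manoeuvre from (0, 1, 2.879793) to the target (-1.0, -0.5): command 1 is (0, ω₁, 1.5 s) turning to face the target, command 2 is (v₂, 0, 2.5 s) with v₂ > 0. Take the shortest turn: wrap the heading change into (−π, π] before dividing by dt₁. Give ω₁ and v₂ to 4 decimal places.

heading to target = atan2(-0.5−1, -1−0) = -2.1588
Δθ = wrap(-2.1588 − 2.8798) = 1.2446; ω₁ = Δθ/dt₁ = 0.8297
distance = √((-1−0)² + (-0.5−1)²) = 1.8028; v₂ = distance/dt₂ = 0.7211

ω₁ = 0.8297, v₂ = 0.7211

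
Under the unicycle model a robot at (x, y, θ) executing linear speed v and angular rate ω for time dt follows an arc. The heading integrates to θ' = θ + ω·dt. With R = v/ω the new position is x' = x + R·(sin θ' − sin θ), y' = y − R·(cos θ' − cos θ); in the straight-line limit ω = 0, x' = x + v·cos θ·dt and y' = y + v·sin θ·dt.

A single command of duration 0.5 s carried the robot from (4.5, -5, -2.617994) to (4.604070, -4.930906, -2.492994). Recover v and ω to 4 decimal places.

Δθ = -2.492994 − -2.617994 = 0.125000
ω = Δθ/dt = 0.125000/0.5 = 0.2500
R = Δx/(sin θ' − sin θ) = -1.0000
v = R·ω = -1.0000·0.2500 = -0.2500

v = -0.2500, ω = 0.2500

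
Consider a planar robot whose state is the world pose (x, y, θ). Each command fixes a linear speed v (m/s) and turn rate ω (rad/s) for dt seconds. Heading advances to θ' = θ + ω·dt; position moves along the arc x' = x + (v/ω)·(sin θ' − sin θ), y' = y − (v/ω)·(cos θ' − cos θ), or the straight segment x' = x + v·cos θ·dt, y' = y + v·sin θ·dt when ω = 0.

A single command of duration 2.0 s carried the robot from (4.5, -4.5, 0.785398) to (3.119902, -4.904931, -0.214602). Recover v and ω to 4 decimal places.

Δθ = -0.214602 − 0.785398 = -1.000000
ω = Δθ/dt = -1.000000/2.0 = -0.5000
R = Δx/(sin θ' − sin θ) = 1.5000
v = R·ω = 1.5000·-0.5000 = -0.7500

v = -0.7500, ω = -0.5000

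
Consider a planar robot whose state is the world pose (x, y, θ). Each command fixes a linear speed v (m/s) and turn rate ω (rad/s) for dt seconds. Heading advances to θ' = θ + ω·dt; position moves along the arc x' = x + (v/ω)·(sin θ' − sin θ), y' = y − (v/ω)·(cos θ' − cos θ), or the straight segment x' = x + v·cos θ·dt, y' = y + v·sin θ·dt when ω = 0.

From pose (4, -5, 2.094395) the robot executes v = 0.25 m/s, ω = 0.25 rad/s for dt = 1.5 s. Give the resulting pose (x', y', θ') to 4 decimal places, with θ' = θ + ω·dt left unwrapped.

θ' = 2.0944 + 0.25·1.5 = 2.4694
R = v/ω = 0.25/0.25 = 1.0000
x' = 4 + 1.0000·(sin 2.4694 − sin 2.0944) = 3.7567
y' = -5 − 1.0000·(cos 2.4694 − cos 2.0944) = -4.7175

(3.7567, -4.7175, 2.4694)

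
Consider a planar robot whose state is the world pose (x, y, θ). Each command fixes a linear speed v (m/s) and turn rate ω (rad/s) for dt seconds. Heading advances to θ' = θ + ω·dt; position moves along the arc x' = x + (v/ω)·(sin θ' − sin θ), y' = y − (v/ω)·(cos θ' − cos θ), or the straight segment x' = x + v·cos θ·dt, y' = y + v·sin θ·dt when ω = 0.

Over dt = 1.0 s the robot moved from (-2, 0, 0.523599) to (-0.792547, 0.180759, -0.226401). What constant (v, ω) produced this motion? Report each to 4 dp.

v = 1.2500, ω = -0.7500

Δθ = -0.226401 − 0.523599 = -0.750000
ω = Δθ/dt = -0.750000/1.0 = -0.7500
R = Δx/(sin θ' − sin θ) = -1.6667
v = R·ω = -1.6667·-0.7500 = 1.2500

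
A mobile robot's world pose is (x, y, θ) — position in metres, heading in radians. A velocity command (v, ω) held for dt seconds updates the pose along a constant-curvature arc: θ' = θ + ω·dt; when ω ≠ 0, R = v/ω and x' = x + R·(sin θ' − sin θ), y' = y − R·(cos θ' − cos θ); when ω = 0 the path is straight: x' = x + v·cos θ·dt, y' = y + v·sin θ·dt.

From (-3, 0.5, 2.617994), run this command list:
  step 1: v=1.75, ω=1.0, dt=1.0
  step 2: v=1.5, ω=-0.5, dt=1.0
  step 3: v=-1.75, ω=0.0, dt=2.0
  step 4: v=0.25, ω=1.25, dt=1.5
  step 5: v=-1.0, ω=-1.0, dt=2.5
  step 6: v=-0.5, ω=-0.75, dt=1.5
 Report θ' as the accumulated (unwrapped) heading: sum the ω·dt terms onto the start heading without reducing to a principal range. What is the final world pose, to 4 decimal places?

(-1.0067, 0.2768, 1.3680)

step 1: θ'=3.6180 (R=1.7500) → pose (-4.6775, 0.5396, 3.6180)
step 2: θ'=3.1180 (R=-3.0000) → pose (-6.1241, 0.2064, 3.1180)
step 3: θ'=3.1180 (straight) → pose (-2.6250, 0.1238, 3.1180)
step 4: θ'=4.9930 (R=0.2000) → pose (-2.8219, -0.1315, 4.9930)
step 5: θ'=2.4930 (R=1.0000) → pose (-1.2570, 0.9423, 2.4930)
step 6: θ'=1.3680 (R=0.6667) → pose (-1.0067, 0.2768, 1.3680)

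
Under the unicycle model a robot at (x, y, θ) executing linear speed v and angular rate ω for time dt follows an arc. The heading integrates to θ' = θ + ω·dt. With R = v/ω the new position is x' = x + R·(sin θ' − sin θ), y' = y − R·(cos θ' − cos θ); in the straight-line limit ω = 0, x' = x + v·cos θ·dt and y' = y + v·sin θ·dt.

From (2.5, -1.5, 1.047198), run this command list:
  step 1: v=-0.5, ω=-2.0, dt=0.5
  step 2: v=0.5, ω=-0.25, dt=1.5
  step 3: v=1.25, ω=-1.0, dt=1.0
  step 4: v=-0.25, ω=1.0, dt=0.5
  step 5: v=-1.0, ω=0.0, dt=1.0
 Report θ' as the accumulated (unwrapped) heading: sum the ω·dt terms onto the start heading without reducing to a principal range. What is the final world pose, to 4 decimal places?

(3.1094, -1.7662, -0.8278)

step 1: θ'=0.0472 (R=0.2500) → pose (2.2953, -1.6247, 0.0472)
step 2: θ'=-0.3278 (R=-2.0000) → pose (3.0336, -1.7290, -0.3278)
step 3: θ'=-1.3278 (R=-1.2500) → pose (3.8444, -2.6117, -1.3278)
step 4: θ'=-0.8278 (R=-0.2500) → pose (3.7859, -2.5027, -0.8278)
step 5: θ'=-0.8278 (straight) → pose (3.1094, -1.7662, -0.8278)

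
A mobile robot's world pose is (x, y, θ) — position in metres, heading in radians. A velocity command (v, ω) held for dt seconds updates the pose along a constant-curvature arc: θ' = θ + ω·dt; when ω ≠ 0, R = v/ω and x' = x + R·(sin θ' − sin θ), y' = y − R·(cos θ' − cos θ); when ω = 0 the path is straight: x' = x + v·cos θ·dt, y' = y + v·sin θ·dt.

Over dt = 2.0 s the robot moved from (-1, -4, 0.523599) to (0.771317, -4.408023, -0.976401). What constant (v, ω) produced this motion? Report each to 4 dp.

v = 1.0000, ω = -0.7500

Δθ = -0.976401 − 0.523599 = -1.500000
ω = Δθ/dt = -1.500000/2.0 = -0.7500
R = Δx/(sin θ' − sin θ) = -1.3333
v = R·ω = -1.3333·-0.7500 = 1.0000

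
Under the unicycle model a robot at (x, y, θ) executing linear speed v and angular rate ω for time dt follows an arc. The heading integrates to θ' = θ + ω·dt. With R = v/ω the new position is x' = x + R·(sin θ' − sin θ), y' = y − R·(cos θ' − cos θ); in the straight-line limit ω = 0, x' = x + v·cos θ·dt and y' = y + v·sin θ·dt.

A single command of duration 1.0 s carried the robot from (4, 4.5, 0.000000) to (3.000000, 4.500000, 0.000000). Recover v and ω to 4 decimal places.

v = -1.0000, ω = 0.0000

Δθ = 0.000000 − 0.000000 = 0.000000
ω = Δθ/dt = 0.000000/1.0 = 0.0000
ω = 0 → v = (Δx·cos θ + Δy·sin θ)/dt = -1.0000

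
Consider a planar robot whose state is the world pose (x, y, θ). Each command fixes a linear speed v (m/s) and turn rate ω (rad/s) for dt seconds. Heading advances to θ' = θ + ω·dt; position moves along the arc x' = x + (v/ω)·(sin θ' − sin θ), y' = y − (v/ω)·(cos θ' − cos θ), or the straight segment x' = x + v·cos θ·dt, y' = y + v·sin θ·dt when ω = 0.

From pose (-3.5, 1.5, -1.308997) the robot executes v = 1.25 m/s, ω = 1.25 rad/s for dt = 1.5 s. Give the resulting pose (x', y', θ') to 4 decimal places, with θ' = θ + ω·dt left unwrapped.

θ' = -1.3090 + 1.25·1.5 = 0.5660
R = v/ω = 1.25/1.25 = 1.0000
x' = -3.5 + 1.0000·(sin 0.5660 − sin -1.3090) = -1.9978
y' = 1.5 − 1.0000·(cos 0.5660 − cos -1.3090) = 0.9148

(-1.9978, 0.9148, 0.5660)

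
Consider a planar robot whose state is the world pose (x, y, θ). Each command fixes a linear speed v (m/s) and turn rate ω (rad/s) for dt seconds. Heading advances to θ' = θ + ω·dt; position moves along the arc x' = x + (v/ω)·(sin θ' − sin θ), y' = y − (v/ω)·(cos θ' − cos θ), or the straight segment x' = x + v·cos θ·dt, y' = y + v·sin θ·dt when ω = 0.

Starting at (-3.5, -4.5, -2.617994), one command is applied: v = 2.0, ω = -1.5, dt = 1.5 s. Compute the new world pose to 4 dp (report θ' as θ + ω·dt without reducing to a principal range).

θ' = -2.6180 + -1.5·1.5 = -4.8680
R = v/ω = 2.0/-1.5 = -1.3333
x' = -3.5 + -1.3333·(sin -4.8680 − sin -2.6180) = -5.4839
y' = -4.5 − -1.3333·(cos -4.8680 − cos -2.6180) = -3.1387

(-5.4839, -3.1387, -4.8680)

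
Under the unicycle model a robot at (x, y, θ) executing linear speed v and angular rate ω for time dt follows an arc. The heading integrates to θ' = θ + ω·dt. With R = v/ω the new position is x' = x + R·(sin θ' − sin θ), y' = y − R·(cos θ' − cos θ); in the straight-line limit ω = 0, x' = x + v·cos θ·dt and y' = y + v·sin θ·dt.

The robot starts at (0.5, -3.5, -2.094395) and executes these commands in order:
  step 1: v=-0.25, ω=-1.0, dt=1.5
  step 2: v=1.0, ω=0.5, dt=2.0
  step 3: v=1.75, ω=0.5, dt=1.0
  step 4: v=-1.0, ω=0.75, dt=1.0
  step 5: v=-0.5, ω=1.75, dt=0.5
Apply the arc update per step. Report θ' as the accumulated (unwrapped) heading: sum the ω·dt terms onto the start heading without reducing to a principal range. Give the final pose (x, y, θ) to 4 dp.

(-2.3043, -3.5730, -0.4694)

step 1: θ'=-3.5944 (R=0.2500) → pose (0.8259, -3.4002, -3.5944)
step 2: θ'=-2.5944 (R=2.0000) → pose (-1.0897, -3.4907, -2.5944)
step 3: θ'=-2.0944 (R=3.5000) → pose (-2.2997, -4.7296, -2.0944)
step 4: θ'=-1.3444 (R=-1.3333) → pose (-2.1551, -3.7637, -1.3444)
step 5: θ'=-0.4694 (R=-0.2857) → pose (-2.3043, -3.5730, -0.4694)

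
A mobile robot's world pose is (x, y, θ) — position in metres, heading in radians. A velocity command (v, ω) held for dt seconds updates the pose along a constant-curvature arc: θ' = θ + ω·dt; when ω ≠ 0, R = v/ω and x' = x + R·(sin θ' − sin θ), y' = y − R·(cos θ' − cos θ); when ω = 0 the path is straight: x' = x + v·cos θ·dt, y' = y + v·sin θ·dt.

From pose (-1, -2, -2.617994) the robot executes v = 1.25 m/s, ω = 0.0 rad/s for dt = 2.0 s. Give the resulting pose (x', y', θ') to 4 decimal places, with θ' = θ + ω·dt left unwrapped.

θ' = -2.6180 + 0.0·2.0 = -2.6180
ω = 0 → straight: x' = -1 + 1.25·cos(-2.6180)·2.0 = -3.1651
y' = -2 + 1.25·sin(-2.6180)·2.0 = -3.2500

(-3.1651, -3.2500, -2.6180)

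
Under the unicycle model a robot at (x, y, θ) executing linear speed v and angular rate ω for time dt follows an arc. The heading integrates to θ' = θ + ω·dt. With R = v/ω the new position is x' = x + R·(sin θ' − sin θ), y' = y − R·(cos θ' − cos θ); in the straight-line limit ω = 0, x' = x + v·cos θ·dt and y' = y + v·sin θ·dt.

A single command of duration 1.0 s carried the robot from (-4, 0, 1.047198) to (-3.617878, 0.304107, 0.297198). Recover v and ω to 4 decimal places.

v = 0.5000, ω = -0.7500

Δθ = 0.297198 − 1.047198 = -0.750000
ω = Δθ/dt = -0.750000/1.0 = -0.7500
R = Δx/(sin θ' − sin θ) = -0.6667
v = R·ω = -0.6667·-0.7500 = 0.5000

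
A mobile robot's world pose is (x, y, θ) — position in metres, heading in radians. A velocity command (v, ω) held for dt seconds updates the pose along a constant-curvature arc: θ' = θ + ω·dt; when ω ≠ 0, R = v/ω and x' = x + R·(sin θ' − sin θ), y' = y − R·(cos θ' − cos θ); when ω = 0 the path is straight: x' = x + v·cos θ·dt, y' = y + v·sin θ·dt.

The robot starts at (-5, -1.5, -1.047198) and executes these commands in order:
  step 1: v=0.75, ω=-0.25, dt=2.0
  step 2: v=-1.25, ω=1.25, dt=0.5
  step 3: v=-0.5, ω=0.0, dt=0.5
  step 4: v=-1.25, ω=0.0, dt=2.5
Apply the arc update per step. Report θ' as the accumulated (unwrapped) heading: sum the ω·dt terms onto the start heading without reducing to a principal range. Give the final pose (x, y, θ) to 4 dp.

step 1: θ'=-1.5472 (R=-3.0000) → pose (-4.5989, -2.9292, -1.5472)
step 2: θ'=-0.9222 (R=-1.0000) → pose (-4.8017, -2.3487, -0.9222)
step 3: θ'=-0.9222 (straight) → pose (-4.9527, -2.1495, -0.9222)
step 4: θ'=-0.9222 (straight) → pose (-6.8404, 0.3409, -0.9222)

(-6.8404, 0.3409, -0.9222)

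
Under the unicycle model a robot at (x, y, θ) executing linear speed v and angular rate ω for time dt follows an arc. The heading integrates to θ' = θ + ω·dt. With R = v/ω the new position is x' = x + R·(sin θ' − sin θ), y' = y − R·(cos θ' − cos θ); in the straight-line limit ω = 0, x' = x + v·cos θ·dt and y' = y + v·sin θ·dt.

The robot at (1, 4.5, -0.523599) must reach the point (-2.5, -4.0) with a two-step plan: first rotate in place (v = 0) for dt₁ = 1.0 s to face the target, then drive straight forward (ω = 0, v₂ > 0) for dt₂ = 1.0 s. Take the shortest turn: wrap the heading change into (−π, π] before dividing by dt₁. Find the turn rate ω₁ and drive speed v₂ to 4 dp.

ω₁ = -1.4378, v₂ = 9.1924

heading to target = atan2(-4−4.5, -2.5−1) = -1.9614
Δθ = wrap(-1.9614 − -0.5236) = -1.4378; ω₁ = Δθ/dt₁ = -1.4378
distance = √((-2.5−1)² + (-4−4.5)²) = 9.1924; v₂ = distance/dt₂ = 9.1924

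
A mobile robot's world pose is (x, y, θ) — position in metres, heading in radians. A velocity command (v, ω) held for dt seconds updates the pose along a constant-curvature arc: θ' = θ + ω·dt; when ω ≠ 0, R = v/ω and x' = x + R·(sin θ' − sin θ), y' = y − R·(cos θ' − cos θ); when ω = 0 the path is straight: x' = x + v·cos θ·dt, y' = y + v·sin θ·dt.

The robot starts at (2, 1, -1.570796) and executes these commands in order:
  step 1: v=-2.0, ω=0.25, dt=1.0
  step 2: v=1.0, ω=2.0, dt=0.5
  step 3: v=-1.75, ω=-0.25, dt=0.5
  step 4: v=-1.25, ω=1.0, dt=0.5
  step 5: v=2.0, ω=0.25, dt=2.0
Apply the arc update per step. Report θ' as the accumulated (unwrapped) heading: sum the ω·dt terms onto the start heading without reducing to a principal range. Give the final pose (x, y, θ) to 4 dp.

step 1: θ'=-1.3208 (R=-8.0000) → pose (1.7513, 2.9792, -1.3208)
step 2: θ'=-0.3208 (R=0.5000) → pose (2.0781, 2.6284, -0.3208)
step 3: θ'=-0.4458 (R=7.0000) → pose (1.2671, 2.9555, -0.4458)
step 4: θ'=0.0542 (R=-1.2500) → pose (0.6604, 3.0758, 0.0542)
step 5: θ'=0.5542 (R=8.0000) → pose (4.4371, 4.2615, 0.5542)

(4.4371, 4.2615, 0.5542)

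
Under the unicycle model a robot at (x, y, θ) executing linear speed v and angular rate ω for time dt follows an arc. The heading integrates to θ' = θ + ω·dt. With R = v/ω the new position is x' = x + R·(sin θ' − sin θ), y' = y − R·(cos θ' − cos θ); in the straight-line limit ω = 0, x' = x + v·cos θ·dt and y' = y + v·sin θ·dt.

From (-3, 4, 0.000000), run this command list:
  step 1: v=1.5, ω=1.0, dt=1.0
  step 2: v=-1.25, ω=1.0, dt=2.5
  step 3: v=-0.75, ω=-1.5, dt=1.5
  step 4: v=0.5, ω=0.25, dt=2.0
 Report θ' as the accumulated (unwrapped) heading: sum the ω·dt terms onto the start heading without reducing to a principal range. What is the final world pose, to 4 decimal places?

(0.4724, 3.2048, 1.7500)

step 1: θ'=1.0000 (R=1.5000) → pose (-1.7378, 4.6895, 1.0000)
step 2: θ'=3.5000 (R=-1.2500) → pose (-0.2475, 2.8436, 3.5000)
step 3: θ'=1.2500 (R=0.5000) → pose (0.4024, 2.2177, 1.2500)
step 4: θ'=1.7500 (R=2.0000) → pose (0.4724, 3.2048, 1.7500)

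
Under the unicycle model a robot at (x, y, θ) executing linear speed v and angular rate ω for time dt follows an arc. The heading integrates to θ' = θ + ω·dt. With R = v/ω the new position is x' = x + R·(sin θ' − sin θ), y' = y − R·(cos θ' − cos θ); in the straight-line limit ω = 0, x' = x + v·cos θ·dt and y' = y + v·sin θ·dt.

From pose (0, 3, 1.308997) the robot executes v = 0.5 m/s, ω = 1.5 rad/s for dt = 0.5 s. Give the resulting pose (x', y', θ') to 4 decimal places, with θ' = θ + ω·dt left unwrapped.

θ' = 1.3090 + 1.5·0.5 = 2.0590
R = v/ω = 0.5/1.5 = 0.3333
x' = 0 + 0.3333·(sin 2.0590 − sin 1.3090) = -0.0276
y' = 3 − 0.3333·(cos 2.0590 − cos 1.3090) = 3.2426

(-0.0276, 3.2426, 2.0590)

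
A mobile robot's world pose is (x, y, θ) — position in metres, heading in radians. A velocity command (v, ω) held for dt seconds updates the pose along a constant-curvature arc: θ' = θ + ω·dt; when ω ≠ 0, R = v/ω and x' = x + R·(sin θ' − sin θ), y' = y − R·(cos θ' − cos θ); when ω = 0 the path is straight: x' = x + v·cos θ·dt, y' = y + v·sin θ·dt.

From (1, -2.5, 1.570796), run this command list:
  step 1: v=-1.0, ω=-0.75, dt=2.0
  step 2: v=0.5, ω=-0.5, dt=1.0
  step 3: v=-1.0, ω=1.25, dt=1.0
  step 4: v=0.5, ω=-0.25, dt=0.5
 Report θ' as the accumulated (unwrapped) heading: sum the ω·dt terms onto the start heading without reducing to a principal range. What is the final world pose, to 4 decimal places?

(-0.4890, -3.9285, 0.6958)

step 1: θ'=0.0708 (R=1.3333) → pose (-0.2390, -3.8300, 0.0708)
step 2: θ'=-0.4292 (R=-1.0000) → pose (0.2479, -3.9182, -0.4292)
step 3: θ'=0.8208 (R=-0.8000) → pose (-0.6704, -4.1003, 0.8208)
step 4: θ'=0.6958 (R=-2.0000) → pose (-0.4890, -3.9285, 0.6958)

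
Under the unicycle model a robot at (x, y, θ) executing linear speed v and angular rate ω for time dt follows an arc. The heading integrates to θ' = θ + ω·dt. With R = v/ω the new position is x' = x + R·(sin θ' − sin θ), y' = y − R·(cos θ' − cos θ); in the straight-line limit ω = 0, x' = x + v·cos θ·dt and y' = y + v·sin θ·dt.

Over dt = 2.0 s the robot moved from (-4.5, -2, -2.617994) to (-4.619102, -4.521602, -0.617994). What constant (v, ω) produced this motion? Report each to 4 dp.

Δθ = -0.617994 − -2.617994 = 2.000000
ω = Δθ/dt = 2.000000/2.0 = 1.0000
R = −Δy/(cos θ' − cos θ) = 1.5000
v = R·ω = 1.5000·1.0000 = 1.5000

v = 1.5000, ω = 1.0000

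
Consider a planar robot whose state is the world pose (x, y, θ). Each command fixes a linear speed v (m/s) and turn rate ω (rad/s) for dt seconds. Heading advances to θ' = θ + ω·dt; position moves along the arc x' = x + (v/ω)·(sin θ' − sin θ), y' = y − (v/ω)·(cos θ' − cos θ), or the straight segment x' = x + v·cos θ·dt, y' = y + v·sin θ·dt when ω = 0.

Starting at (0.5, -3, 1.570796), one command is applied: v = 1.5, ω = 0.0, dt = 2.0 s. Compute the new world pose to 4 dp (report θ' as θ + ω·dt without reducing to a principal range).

(0.5000, 0.0000, 1.5708)

θ' = 1.5708 + 0.0·2.0 = 1.5708
ω = 0 → straight: x' = 0.5 + 1.5·cos(1.5708)·2.0 = 0.5000
y' = -3 + 1.5·sin(1.5708)·2.0 = 0.0000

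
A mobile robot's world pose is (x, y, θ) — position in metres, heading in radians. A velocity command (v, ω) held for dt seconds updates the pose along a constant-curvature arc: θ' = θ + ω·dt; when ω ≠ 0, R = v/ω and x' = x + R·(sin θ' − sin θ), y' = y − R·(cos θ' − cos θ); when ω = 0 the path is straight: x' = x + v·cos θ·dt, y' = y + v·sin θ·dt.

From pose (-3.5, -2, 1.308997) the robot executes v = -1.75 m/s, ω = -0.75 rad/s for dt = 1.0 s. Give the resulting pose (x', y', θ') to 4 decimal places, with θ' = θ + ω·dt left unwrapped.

θ' = 1.3090 + -0.75·1.0 = 0.5590
R = v/ω = -1.75/-0.75 = 2.3333
x' = -3.5 + 2.3333·(sin 0.5590 − sin 1.3090) = -4.5164
y' = -2 − 2.3333·(cos 0.5590 − cos 1.3090) = -3.3743

(-4.5164, -3.3743, 0.5590)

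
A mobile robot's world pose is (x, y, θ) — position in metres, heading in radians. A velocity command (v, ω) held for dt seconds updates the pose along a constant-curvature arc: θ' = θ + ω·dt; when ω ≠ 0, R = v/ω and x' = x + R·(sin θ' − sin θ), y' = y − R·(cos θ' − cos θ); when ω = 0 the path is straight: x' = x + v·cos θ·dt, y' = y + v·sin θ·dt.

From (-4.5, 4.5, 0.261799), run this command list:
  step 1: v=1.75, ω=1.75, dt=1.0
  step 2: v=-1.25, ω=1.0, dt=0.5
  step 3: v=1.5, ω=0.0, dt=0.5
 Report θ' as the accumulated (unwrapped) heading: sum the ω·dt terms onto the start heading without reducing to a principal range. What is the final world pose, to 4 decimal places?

step 1: θ'=2.0118 (R=1.0000) → pose (-3.8545, 5.8928, 2.0118)
step 2: θ'=2.5118 (R=-1.2500) → pose (-3.4603, 5.4161, 2.5118)
step 3: θ'=2.5118 (straight) → pose (-4.0664, 5.8579, 2.5118)

(-4.0664, 5.8579, 2.5118)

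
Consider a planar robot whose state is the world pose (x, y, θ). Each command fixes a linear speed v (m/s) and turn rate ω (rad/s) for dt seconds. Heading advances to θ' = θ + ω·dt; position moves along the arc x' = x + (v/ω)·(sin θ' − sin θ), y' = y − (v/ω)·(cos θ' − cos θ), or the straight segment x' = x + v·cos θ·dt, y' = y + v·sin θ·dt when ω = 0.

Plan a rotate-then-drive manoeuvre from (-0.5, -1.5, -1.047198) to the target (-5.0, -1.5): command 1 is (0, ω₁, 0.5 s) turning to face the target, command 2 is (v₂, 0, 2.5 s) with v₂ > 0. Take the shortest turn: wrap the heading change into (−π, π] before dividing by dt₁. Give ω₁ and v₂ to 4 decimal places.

heading to target = atan2(-1.5−-1.5, -5−-0.5) = 3.1416
Δθ = wrap(3.1416 − -1.0472) = -2.0944; ω₁ = Δθ/dt₁ = -4.1888
distance = √((-5−-0.5)² + (-1.5−-1.5)²) = 4.5000; v₂ = distance/dt₂ = 1.8000

ω₁ = -4.1888, v₂ = 1.8000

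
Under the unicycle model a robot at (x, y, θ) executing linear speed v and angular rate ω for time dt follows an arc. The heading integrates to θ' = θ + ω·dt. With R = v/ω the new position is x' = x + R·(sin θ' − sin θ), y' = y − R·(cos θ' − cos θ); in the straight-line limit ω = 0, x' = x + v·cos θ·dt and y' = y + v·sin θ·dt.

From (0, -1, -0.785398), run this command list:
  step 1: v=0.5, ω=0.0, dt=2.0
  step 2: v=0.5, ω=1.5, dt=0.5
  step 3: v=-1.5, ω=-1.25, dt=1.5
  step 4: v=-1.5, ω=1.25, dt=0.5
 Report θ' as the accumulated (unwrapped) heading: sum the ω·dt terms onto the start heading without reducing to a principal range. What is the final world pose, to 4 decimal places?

step 1: θ'=-0.7854 (straight) → pose (0.7071, -1.7071, -0.7854)
step 2: θ'=-0.0354 (R=0.3333) → pose (0.9310, -1.8045, -0.0354)
step 3: θ'=-1.9104 (R=1.2000) → pose (-0.1580, -0.2055, -1.9104)
step 4: θ'=-1.2854 (R=-1.2000) → pose (-0.1380, 0.5320, -1.2854)

(-0.1380, 0.5320, -1.2854)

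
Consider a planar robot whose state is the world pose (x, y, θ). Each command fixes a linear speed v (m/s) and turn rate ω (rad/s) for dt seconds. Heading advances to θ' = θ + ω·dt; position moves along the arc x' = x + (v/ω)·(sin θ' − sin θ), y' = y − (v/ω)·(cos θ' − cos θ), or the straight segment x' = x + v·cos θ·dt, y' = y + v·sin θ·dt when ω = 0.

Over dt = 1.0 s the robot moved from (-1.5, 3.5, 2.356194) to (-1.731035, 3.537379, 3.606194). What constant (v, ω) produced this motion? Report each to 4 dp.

v = 0.2500, ω = 1.2500

Δθ = 3.606194 − 2.356194 = 1.250000
ω = Δθ/dt = 1.250000/1.0 = 1.2500
R = Δx/(sin θ' − sin θ) = 0.2000
v = R·ω = 0.2000·1.2500 = 0.2500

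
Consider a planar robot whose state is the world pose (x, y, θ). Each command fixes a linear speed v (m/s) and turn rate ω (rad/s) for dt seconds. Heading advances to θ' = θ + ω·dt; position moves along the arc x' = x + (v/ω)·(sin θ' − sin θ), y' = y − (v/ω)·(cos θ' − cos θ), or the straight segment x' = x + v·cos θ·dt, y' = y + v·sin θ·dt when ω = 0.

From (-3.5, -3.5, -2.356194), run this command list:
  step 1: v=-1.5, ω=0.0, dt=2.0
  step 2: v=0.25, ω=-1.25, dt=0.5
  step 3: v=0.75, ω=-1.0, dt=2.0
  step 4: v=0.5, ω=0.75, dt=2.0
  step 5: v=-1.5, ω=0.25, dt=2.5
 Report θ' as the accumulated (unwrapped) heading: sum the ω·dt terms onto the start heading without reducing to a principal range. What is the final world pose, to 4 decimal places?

(0.9362, 0.2105, -2.8562)

step 1: θ'=-2.3562 (straight) → pose (-1.3787, -1.3787, -2.3562)
step 2: θ'=-2.9812 (R=-0.2000) → pose (-1.4882, -1.4347, -2.9812)
step 3: θ'=-4.9812 (R=-0.7500) → pose (-2.3310, -0.4951, -4.9812)
step 4: θ'=-3.4812 (R=0.6667) → pose (-2.7517, 0.3105, -3.4812)
step 5: θ'=-2.8562 (R=-6.0000) → pose (0.9362, 0.2105, -2.8562)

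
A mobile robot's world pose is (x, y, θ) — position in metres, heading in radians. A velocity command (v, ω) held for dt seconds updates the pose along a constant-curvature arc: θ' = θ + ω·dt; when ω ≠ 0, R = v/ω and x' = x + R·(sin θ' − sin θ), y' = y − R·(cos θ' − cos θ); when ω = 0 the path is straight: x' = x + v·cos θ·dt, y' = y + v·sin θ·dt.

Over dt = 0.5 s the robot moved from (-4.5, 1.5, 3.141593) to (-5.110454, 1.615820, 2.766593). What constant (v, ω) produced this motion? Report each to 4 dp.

v = 1.2500, ω = -0.7500

Δθ = 2.766593 − 3.141593 = -0.375000
ω = Δθ/dt = -0.375000/0.5 = -0.7500
R = Δx/(sin θ' − sin θ) = -1.6667
v = R·ω = -1.6667·-0.7500 = 1.2500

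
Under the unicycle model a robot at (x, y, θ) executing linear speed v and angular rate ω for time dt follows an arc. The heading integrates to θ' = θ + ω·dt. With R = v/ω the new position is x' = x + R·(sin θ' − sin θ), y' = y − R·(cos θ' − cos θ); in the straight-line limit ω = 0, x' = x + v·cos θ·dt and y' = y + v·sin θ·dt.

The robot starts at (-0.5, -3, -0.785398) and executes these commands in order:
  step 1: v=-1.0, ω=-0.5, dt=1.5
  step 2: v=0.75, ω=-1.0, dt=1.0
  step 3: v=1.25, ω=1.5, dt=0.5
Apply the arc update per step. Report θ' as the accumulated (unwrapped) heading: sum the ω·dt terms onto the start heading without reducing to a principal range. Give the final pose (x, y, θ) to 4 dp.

(-1.7462, -2.8069, -1.7854)

step 1: θ'=-1.5354 (R=2.0000) → pose (-1.0845, -1.6566, -1.5354)
step 2: θ'=-2.5354 (R=-0.7500) → pose (-1.4068, -2.2995, -2.5354)
step 3: θ'=-1.7854 (R=0.8333) → pose (-1.7462, -2.8069, -1.7854)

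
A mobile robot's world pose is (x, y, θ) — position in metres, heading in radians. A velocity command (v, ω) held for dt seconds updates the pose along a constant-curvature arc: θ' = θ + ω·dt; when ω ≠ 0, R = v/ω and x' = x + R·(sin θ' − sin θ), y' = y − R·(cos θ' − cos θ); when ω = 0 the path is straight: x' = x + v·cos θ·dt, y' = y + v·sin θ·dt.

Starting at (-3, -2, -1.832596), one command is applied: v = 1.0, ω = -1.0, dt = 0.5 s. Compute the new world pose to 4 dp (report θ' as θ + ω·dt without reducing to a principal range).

θ' = -1.8326 + -1.0·0.5 = -2.3326
R = v/ω = 1.0/-1.0 = -1.0000
x' = -3 + -1.0000·(sin -2.3326 − sin -1.8326) = -3.2423
y' = -2 − -1.0000·(cos -2.3326 − cos -1.8326) = -2.4314

(-3.2423, -2.4314, -2.3326)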